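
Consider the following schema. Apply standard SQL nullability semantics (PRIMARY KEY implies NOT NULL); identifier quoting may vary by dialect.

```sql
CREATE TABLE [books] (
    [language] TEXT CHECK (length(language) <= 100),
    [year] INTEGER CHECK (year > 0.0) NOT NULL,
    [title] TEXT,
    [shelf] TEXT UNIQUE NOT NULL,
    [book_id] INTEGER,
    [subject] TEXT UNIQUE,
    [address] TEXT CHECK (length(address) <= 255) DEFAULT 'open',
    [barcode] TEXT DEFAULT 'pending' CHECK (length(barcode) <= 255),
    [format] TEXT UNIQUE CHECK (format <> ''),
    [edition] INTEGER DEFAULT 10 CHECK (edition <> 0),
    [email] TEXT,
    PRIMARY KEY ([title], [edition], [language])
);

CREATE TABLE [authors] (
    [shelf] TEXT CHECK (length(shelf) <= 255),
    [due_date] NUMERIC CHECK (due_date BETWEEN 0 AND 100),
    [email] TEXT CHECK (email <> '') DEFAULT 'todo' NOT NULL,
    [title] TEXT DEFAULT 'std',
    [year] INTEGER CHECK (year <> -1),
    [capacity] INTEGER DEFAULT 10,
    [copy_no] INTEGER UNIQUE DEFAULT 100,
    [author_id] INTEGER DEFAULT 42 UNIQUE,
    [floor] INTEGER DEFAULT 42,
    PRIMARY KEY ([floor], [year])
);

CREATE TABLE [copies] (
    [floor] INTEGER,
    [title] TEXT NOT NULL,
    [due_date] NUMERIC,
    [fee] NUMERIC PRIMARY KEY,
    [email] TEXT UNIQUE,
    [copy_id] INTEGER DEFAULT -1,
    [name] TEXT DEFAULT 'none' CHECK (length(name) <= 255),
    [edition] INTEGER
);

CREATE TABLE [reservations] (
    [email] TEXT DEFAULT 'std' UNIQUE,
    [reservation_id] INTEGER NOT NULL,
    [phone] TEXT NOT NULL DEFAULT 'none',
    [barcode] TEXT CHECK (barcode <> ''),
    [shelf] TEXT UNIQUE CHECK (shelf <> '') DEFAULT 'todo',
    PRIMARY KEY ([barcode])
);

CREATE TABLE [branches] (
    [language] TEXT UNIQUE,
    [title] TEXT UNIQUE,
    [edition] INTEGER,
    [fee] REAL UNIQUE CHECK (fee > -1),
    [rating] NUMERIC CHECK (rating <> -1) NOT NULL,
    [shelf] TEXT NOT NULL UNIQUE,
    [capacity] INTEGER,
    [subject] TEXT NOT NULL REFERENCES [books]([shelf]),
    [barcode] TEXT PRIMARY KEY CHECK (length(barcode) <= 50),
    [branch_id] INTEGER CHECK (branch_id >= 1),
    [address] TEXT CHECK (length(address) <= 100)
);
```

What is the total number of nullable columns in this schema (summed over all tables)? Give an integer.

27

books: 6 nullable (book_id, subject, address, barcode, format, email — PK (title, edition, language) and explicit NOT NULL columns excluded).
authors: 6 nullable (shelf, due_date, title, capacity, copy_no, author_id — PK (floor, year) and explicit NOT NULL columns excluded).
copies: 6 nullable (floor, due_date, email, copy_id, name, edition — PK (fee) and explicit NOT NULL columns excluded).
reservations: 2 nullable (email, shelf — PK (barcode) and explicit NOT NULL columns excluded).
branches: 7 nullable (language, title, edition, fee, capacity, branch_id, address — PK (barcode) and explicit NOT NULL columns excluded).
Total: 6 + 6 + 6 + 2 + 7 = 27.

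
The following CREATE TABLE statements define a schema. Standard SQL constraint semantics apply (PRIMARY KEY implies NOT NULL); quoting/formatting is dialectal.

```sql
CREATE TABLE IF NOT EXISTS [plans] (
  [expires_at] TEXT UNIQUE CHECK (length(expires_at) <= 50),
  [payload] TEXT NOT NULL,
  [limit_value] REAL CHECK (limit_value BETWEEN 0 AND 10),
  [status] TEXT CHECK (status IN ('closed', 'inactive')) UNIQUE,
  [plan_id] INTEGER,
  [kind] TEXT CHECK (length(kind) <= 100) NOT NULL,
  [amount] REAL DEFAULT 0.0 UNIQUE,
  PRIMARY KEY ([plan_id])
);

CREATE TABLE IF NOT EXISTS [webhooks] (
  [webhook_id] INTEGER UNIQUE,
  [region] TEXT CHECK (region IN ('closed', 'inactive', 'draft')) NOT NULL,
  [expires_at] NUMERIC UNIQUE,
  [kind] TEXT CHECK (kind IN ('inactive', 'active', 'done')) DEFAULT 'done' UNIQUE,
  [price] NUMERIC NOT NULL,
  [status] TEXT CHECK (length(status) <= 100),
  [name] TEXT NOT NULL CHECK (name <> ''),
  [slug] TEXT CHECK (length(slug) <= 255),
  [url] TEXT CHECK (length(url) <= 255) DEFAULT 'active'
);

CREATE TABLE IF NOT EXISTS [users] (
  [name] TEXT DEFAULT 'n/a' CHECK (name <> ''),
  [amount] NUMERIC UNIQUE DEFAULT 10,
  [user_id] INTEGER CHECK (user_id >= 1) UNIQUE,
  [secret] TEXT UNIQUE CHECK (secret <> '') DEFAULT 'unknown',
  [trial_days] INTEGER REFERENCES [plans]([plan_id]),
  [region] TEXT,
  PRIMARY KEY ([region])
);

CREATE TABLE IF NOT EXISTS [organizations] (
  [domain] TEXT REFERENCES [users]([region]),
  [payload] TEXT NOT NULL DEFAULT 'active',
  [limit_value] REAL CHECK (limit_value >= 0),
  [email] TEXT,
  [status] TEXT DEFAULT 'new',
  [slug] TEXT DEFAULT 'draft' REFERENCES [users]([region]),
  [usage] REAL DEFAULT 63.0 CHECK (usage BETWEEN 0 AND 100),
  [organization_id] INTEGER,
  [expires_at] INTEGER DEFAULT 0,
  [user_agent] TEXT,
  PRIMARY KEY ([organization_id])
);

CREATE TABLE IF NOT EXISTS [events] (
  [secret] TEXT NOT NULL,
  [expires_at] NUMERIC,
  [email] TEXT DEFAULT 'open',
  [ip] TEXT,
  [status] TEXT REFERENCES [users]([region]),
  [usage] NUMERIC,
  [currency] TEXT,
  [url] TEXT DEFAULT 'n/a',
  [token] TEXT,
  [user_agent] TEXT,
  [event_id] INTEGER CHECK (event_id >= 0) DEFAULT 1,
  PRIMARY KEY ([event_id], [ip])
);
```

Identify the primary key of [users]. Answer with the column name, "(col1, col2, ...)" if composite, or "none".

region is declared PRIMARY KEY as a table-level PRIMARY KEY clause.

region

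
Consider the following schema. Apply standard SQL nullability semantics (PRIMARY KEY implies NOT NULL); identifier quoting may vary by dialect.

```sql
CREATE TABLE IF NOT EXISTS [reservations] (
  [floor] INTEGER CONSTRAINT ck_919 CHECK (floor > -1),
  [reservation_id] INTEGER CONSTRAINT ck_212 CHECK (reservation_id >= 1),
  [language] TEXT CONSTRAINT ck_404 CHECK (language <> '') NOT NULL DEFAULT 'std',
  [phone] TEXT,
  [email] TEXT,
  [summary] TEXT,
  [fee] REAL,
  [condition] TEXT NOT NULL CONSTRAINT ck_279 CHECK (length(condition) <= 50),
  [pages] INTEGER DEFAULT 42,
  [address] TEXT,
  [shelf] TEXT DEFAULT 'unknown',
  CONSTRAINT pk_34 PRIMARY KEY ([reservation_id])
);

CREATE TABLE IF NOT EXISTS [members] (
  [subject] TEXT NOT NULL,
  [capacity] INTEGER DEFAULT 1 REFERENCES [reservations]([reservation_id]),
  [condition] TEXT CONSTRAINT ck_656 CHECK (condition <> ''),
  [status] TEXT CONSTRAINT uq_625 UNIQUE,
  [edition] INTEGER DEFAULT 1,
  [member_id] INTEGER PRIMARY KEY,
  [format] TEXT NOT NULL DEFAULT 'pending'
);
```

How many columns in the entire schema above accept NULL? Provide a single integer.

12

reservations: 8 nullable (floor, phone, email, summary, fee, pages, address, shelf — PK (reservation_id) and explicit NOT NULL columns excluded).
members: 4 nullable (capacity, condition, status, edition — PK (member_id) and explicit NOT NULL columns excluded).
Total: 8 + 4 = 12.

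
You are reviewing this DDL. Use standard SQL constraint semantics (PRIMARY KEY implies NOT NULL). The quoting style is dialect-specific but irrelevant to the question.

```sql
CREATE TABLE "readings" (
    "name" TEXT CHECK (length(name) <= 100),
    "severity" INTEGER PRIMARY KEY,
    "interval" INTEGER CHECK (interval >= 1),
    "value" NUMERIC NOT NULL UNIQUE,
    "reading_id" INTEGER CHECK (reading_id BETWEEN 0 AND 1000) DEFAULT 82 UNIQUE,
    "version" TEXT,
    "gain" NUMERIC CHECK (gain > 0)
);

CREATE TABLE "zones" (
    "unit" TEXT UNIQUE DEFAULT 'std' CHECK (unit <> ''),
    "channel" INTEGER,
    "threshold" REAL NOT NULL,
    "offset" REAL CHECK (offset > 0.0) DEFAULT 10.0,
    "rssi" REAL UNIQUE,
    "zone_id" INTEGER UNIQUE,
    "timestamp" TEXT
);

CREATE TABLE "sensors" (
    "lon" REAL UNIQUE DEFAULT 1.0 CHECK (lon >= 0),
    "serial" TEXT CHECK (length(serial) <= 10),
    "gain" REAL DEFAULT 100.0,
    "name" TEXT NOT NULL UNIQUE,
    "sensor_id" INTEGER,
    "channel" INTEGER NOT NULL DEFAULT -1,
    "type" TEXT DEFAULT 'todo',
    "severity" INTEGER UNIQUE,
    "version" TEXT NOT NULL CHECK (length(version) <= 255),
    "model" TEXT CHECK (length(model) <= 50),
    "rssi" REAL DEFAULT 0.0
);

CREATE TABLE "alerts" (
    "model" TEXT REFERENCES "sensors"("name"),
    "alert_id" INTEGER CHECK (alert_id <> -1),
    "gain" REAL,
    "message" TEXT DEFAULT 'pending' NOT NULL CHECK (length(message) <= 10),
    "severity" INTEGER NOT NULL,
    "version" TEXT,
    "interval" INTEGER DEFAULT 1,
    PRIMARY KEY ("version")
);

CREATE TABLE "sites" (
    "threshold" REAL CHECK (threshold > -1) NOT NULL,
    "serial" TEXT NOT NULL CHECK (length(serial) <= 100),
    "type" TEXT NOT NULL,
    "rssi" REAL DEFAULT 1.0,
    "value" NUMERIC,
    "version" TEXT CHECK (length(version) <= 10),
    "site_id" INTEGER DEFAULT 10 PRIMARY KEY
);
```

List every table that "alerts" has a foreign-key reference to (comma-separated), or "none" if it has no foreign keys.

sensors

- model REFERENCES sensors(name).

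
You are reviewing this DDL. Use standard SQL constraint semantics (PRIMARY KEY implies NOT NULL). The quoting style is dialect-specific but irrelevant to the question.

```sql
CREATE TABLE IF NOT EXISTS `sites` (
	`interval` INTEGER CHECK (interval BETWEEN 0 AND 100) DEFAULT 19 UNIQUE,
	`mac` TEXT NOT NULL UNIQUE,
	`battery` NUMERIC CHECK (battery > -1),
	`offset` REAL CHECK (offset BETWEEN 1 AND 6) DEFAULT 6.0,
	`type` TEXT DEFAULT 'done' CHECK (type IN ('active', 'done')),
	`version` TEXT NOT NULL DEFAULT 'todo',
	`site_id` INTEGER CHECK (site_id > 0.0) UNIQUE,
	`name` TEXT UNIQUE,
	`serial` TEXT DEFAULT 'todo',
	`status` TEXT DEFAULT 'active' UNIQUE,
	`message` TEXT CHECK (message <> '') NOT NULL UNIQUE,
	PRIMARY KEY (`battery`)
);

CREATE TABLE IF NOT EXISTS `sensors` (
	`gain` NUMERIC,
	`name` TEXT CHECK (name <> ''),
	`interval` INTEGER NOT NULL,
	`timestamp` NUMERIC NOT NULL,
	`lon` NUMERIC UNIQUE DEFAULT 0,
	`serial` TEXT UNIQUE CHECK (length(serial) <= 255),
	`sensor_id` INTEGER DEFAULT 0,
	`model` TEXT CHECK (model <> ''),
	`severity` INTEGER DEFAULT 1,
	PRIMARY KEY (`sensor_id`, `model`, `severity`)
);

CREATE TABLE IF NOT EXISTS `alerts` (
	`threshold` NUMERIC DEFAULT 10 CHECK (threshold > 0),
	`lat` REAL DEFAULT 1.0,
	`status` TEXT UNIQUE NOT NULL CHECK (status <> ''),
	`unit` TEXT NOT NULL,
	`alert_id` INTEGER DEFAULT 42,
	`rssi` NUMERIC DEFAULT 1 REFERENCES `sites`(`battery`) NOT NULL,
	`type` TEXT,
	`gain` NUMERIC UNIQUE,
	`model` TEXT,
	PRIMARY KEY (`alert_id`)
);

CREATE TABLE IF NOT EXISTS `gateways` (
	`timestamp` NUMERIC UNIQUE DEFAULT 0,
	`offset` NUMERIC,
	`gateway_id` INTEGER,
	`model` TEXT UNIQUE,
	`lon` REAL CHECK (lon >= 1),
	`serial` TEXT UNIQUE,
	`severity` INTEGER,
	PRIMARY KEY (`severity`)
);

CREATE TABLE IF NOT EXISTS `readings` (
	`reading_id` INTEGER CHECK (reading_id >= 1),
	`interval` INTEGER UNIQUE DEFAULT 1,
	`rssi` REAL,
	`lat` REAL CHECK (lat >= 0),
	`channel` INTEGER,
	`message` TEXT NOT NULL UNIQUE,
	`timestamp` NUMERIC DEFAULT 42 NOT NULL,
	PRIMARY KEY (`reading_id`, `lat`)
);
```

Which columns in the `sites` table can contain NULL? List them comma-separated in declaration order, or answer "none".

- interval: CHECK does not forbid NULL (a CHECK constraint passes when its expression is NULL) → nullable.
- mac: declared NOT NULL → not nullable.
- battery: part of the PRIMARY KEY, which implies NOT NULL → not nullable.
- offset: CHECK does not forbid NULL (a CHECK constraint passes when its expression is NULL) → nullable.
- type: CHECK does not forbid NULL (a CHECK constraint passes when its expression is NULL) → nullable.
- version: declared NOT NULL → not nullable.
- site_id: CHECK does not forbid NULL (a CHECK constraint passes when its expression is NULL) → nullable.
- name: UNIQUE does not imply NOT NULL → nullable.
- serial: DEFAULT only fills an omitted column; an explicit NULL is still allowed → nullable.
- status: UNIQUE does not imply NOT NULL → nullable.
- message: declared NOT NULL → not nullable.

interval, offset, type, site_id, name, serial, status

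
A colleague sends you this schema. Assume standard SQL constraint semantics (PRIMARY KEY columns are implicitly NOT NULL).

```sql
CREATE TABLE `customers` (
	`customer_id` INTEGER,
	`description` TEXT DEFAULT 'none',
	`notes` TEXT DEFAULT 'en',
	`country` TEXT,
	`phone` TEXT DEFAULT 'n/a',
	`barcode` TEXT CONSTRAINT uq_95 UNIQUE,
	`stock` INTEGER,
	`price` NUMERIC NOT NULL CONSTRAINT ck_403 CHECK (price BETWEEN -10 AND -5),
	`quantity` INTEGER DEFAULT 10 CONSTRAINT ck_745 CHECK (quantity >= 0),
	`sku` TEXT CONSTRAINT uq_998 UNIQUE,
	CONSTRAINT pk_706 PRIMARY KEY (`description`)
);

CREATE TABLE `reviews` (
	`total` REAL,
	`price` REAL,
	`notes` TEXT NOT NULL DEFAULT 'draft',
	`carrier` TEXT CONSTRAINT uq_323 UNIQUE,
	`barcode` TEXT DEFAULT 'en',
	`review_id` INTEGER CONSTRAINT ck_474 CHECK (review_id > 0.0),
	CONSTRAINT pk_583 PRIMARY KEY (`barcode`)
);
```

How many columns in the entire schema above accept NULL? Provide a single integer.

customers: 8 nullable (customer_id, notes, country, phone, barcode, stock, quantity, sku — PK (description) and explicit NOT NULL columns excluded).
reviews: 4 nullable (total, price, carrier, review_id — PK (barcode) and explicit NOT NULL columns excluded).
Total: 8 + 4 = 12.

12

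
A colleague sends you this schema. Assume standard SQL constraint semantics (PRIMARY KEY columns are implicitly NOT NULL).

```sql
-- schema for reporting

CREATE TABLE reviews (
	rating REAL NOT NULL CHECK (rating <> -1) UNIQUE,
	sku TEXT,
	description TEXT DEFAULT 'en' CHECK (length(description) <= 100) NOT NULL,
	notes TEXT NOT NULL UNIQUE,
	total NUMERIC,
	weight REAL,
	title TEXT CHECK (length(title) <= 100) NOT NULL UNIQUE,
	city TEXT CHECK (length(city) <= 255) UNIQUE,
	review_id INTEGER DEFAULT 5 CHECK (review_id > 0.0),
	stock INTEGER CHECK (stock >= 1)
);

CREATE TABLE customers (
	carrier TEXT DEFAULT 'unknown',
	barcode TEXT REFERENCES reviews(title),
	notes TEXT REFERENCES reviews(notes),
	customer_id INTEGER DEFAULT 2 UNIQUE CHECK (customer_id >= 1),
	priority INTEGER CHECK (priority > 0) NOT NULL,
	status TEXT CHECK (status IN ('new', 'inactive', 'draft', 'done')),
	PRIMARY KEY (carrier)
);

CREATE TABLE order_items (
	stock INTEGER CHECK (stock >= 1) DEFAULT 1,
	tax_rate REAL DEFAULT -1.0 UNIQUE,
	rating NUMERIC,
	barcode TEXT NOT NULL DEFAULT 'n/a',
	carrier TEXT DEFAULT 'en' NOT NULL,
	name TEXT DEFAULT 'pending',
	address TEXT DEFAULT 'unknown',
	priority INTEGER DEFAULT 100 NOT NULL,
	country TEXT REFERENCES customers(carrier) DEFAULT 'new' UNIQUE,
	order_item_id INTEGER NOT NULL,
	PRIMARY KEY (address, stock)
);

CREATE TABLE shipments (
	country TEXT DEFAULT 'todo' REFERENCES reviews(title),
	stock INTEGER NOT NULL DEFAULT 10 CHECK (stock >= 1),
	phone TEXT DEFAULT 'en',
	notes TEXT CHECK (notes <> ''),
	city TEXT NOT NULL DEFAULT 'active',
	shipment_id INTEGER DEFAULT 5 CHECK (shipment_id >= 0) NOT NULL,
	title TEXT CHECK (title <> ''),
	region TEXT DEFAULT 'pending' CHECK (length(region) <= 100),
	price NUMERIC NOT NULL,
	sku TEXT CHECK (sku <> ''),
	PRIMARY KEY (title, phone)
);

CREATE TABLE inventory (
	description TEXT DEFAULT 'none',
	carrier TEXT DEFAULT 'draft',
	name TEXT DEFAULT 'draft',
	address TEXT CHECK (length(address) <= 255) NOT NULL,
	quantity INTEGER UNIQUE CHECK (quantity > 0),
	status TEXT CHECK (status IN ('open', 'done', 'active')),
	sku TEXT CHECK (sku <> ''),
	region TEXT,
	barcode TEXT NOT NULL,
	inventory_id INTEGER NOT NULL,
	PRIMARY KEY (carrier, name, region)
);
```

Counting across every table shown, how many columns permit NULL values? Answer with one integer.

22

reviews: 6 nullable (sku, total, weight, city, review_id, stock — PK none and explicit NOT NULL columns excluded).
customers: 4 nullable (barcode, notes, customer_id, status — PK (carrier) and explicit NOT NULL columns excluded).
order_items: 4 nullable (tax_rate, rating, name, country — PK (address, stock) and explicit NOT NULL columns excluded).
shipments: 4 nullable (country, notes, region, sku — PK (title, phone) and explicit NOT NULL columns excluded).
inventory: 4 nullable (description, quantity, status, sku — PK (carrier, name, region) and explicit NOT NULL columns excluded).
Total: 6 + 4 + 4 + 4 + 4 = 22.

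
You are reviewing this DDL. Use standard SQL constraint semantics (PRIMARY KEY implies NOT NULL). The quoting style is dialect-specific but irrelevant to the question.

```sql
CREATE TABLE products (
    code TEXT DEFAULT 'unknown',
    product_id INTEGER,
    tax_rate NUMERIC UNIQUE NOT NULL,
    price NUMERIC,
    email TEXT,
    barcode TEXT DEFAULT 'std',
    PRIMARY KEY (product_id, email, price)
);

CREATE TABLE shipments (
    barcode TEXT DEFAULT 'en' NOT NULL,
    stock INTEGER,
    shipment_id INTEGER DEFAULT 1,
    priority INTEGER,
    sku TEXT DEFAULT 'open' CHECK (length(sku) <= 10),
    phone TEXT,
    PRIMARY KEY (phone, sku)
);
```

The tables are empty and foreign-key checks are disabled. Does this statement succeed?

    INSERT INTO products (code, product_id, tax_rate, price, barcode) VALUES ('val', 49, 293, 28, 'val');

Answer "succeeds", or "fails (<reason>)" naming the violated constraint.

fails (NOT NULL on email)

email is omitted from the column list and has no DEFAULT, so it would receive NULL.
But email is part of the PRIMARY KEY (implied NOT NULL).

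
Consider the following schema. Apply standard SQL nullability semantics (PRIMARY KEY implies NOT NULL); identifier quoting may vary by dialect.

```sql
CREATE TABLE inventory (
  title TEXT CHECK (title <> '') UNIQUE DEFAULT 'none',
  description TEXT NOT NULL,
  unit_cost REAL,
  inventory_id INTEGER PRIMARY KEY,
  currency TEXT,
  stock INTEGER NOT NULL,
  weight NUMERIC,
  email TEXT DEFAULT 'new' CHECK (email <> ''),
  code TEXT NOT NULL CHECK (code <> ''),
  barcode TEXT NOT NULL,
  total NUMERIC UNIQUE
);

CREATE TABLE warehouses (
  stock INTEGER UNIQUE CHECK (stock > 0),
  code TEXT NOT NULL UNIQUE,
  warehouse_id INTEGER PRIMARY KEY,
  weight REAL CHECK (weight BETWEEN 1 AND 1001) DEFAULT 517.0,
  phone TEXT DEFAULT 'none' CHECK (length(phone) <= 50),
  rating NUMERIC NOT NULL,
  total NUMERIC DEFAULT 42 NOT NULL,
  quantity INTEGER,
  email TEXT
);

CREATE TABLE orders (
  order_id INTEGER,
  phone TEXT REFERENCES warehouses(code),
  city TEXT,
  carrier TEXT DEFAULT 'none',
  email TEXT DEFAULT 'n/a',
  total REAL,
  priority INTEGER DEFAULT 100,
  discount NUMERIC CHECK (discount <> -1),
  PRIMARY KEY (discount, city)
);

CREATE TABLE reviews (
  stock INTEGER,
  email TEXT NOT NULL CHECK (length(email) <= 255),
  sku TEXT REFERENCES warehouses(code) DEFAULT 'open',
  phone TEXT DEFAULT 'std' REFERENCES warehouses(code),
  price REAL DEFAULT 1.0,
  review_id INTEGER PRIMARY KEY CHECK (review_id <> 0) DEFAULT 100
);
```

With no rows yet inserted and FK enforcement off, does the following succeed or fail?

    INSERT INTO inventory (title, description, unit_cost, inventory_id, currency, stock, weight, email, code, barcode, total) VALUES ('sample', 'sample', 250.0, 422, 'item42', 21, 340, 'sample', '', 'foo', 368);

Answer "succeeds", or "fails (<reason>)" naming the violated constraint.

fails (CHECK on code)

The value '' for code violates CHECK (code <> '').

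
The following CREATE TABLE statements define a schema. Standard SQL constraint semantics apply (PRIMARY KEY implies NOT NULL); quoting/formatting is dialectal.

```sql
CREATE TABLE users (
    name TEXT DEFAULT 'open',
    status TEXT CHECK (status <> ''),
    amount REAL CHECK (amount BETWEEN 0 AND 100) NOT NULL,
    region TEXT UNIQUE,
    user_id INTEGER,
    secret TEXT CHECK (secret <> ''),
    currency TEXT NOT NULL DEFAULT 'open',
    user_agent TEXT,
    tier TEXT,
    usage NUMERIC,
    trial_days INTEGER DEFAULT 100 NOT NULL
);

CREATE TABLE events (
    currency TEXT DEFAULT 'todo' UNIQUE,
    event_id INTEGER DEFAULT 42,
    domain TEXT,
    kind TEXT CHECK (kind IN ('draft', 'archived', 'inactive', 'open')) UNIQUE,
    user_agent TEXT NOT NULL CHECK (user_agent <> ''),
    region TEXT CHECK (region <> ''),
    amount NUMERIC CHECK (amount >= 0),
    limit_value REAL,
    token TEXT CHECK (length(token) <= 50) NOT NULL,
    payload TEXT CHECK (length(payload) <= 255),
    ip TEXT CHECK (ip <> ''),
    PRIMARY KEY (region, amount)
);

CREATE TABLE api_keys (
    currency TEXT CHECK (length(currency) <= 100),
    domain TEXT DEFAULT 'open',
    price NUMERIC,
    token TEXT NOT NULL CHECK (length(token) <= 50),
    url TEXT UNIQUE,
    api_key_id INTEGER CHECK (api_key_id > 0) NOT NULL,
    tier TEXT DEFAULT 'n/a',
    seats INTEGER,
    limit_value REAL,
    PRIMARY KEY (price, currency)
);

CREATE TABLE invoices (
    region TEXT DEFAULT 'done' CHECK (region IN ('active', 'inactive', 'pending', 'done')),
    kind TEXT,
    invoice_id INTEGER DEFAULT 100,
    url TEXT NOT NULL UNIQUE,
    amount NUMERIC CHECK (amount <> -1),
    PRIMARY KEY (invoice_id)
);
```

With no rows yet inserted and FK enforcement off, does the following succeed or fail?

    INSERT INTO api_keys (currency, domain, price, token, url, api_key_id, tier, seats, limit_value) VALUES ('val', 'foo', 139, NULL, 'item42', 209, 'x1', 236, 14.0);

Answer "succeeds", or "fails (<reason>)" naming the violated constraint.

token is explicitly set to NULL, but token is declared NOT NULL.

fails (NOT NULL on token)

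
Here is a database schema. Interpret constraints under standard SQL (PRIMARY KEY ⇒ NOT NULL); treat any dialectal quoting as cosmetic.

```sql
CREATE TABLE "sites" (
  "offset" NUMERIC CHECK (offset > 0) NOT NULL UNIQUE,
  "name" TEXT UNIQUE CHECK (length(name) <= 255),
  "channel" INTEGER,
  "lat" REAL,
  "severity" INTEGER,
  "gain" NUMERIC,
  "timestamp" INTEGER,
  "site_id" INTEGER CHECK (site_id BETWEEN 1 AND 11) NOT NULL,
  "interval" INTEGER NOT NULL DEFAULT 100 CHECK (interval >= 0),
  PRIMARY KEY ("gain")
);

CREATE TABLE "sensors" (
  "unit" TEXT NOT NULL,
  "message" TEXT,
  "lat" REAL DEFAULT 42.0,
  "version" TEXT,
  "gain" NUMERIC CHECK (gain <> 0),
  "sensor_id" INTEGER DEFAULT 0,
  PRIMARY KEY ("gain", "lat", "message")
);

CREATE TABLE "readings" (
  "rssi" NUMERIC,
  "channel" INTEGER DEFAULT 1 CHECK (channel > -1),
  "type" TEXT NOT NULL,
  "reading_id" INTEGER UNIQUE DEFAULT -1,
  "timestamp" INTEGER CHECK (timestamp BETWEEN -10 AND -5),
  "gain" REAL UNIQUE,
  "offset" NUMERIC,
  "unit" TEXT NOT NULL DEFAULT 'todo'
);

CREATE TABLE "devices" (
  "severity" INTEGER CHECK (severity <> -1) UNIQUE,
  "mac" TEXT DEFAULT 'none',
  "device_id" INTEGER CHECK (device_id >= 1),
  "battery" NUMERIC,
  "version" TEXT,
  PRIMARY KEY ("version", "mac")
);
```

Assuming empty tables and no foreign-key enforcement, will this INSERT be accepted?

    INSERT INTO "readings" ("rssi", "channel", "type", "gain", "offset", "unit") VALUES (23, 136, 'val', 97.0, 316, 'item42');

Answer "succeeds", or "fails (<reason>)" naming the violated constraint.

succeeds

NOT NULL columns: type is supplied; unit is supplied.
CHECK constraints: 136 satisfies (channel > -1).
No constraint is violated.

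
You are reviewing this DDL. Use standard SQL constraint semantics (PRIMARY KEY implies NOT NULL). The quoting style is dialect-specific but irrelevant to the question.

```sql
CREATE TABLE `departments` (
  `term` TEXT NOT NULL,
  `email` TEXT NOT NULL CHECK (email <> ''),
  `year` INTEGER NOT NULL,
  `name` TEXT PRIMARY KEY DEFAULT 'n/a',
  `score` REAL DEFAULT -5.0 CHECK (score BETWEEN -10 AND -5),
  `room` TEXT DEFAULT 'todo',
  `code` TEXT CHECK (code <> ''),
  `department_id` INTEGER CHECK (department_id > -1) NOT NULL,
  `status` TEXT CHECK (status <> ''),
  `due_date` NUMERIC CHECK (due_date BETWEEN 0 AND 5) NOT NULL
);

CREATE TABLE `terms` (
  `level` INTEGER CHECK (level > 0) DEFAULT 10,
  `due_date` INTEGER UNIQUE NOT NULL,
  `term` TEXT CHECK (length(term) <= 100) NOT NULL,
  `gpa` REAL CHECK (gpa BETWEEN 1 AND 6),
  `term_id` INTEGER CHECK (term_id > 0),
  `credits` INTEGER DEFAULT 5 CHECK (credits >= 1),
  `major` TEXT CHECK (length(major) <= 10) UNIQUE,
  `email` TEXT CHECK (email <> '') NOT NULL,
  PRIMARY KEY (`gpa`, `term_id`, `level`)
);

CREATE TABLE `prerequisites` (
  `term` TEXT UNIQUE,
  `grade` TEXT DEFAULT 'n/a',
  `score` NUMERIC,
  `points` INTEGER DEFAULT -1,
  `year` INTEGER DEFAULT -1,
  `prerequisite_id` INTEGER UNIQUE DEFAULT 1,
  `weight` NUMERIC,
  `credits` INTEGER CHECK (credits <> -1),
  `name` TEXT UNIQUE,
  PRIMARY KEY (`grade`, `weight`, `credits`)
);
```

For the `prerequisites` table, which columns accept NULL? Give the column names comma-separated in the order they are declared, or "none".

term, score, points, year, prerequisite_id, name

- term: UNIQUE does not imply NOT NULL → nullable.
- grade: part of the PRIMARY KEY, which implies NOT NULL → not nullable.
- score: no NOT NULL constraint applies → nullable.
- points: DEFAULT only fills an omitted column; an explicit NULL is still allowed → nullable.
- year: DEFAULT only fills an omitted column; an explicit NULL is still allowed → nullable.
- prerequisite_id: UNIQUE does not imply NOT NULL → nullable.
- weight: part of the PRIMARY KEY, which implies NOT NULL → not nullable.
- credits: part of the PRIMARY KEY, which implies NOT NULL → not nullable.
- name: UNIQUE does not imply NOT NULL → nullable.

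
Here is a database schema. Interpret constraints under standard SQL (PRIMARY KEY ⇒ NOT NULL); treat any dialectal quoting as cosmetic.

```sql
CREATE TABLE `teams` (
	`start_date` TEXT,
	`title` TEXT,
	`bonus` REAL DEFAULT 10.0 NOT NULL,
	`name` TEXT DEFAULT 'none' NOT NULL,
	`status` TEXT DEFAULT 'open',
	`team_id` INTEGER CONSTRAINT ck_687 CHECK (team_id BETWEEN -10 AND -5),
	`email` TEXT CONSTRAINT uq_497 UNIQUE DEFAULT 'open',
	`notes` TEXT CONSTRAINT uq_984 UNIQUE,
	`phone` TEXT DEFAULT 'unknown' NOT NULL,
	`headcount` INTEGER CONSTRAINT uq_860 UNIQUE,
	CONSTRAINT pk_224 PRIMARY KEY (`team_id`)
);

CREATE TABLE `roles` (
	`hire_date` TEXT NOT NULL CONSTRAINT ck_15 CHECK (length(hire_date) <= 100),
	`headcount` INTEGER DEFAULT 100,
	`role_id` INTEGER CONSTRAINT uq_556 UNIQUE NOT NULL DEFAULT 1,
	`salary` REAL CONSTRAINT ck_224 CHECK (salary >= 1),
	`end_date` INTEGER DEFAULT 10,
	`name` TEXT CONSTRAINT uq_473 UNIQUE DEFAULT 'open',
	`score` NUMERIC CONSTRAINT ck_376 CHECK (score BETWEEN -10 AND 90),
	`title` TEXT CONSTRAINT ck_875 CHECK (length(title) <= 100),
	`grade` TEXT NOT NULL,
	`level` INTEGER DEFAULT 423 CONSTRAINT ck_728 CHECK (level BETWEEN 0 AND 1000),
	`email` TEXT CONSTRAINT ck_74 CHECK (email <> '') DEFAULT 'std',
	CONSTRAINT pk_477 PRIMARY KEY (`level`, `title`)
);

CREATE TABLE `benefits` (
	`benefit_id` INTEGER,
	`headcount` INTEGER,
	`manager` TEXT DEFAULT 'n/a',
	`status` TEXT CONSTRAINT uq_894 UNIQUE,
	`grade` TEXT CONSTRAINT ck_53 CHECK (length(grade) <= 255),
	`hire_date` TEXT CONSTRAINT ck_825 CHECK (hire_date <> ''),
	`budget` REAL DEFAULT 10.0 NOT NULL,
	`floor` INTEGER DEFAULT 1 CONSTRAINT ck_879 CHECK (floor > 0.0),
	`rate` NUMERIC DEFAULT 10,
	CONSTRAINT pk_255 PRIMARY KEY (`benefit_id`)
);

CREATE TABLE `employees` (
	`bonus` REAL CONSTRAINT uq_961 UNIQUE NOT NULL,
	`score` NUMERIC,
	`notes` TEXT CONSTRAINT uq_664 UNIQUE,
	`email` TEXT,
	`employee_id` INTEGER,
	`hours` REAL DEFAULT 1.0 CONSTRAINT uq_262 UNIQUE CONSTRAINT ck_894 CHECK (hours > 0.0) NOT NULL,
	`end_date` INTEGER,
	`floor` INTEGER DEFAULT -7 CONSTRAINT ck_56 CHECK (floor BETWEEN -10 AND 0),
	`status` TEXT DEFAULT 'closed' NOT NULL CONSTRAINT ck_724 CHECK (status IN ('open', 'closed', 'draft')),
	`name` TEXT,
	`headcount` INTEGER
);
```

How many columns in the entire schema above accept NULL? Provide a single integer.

teams: 6 nullable (start_date, title, status, email, notes, headcount — PK (team_id) and explicit NOT NULL columns excluded).
roles: 6 nullable (headcount, salary, end_date, name, score, email — PK (level, title) and explicit NOT NULL columns excluded).
benefits: 7 nullable (headcount, manager, status, grade, hire_date, floor, rate — PK (benefit_id) and explicit NOT NULL columns excluded).
employees: 8 nullable (score, notes, email, employee_id, end_date, floor, name, headcount — PK none and explicit NOT NULL columns excluded).
Total: 6 + 6 + 7 + 8 = 27.

27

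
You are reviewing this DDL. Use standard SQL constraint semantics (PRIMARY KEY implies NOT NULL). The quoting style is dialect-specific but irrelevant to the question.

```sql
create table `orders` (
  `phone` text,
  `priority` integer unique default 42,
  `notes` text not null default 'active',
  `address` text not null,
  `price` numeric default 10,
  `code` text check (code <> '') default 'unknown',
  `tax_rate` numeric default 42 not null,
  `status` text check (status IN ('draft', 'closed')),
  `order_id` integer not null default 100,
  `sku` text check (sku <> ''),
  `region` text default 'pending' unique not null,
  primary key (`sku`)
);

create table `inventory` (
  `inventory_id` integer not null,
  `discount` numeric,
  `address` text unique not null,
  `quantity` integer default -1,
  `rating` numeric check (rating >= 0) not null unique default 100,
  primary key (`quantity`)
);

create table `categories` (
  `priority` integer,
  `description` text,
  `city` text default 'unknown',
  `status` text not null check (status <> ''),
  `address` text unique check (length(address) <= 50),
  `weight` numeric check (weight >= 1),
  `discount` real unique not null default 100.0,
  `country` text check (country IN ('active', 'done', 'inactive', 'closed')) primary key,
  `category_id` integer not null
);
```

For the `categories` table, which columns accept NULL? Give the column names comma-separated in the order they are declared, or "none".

- priority: no NOT NULL constraint applies → nullable.
- description: no NOT NULL constraint applies → nullable.
- city: DEFAULT only fills an omitted column; an explicit NULL is still allowed → nullable.
- status: declared NOT NULL → not nullable.
- address: CHECK does not forbid NULL (a CHECK constraint passes when its expression is NULL) → nullable.
- weight: CHECK does not forbid NULL (a CHECK constraint passes when its expression is NULL) → nullable.
- discount: declared NOT NULL → not nullable.
- country: part of the PRIMARY KEY, which implies NOT NULL → not nullable.
- category_id: declared NOT NULL → not nullable.

priority, description, city, address, weight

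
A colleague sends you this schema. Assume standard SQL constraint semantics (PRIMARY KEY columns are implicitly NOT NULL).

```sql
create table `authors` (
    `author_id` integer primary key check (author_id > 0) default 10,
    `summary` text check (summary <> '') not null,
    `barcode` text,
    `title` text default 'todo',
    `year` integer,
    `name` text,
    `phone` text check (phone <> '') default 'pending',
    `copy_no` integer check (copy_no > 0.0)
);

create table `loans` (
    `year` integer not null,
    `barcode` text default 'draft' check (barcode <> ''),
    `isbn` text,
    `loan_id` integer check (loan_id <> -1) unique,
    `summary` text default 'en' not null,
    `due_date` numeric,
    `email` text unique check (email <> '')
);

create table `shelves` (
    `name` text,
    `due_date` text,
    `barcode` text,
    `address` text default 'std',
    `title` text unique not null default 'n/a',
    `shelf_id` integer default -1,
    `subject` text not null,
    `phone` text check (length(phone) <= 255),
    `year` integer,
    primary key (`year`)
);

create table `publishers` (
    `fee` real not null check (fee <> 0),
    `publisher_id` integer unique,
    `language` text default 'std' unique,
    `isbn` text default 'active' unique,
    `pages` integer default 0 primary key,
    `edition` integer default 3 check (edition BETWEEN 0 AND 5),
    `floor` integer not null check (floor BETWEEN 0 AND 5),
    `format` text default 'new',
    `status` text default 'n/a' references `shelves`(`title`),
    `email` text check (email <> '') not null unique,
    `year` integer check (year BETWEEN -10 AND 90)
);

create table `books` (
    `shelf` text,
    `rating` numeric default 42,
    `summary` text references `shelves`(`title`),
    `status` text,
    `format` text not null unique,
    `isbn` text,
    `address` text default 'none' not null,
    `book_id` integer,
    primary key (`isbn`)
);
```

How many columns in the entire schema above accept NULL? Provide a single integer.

authors: 6 nullable (barcode, title, year, name, phone, copy_no — PK (author_id) and explicit NOT NULL columns excluded).
loans: 5 nullable (barcode, isbn, loan_id, due_date, email — PK none and explicit NOT NULL columns excluded).
shelves: 6 nullable (name, due_date, barcode, address, shelf_id, phone — PK (year) and explicit NOT NULL columns excluded).
publishers: 7 nullable (publisher_id, language, isbn, edition, format, status, year — PK (pages) and explicit NOT NULL columns excluded).
books: 5 nullable (shelf, rating, summary, status, book_id — PK (isbn) and explicit NOT NULL columns excluded).
Total: 6 + 5 + 6 + 7 + 5 = 29.

29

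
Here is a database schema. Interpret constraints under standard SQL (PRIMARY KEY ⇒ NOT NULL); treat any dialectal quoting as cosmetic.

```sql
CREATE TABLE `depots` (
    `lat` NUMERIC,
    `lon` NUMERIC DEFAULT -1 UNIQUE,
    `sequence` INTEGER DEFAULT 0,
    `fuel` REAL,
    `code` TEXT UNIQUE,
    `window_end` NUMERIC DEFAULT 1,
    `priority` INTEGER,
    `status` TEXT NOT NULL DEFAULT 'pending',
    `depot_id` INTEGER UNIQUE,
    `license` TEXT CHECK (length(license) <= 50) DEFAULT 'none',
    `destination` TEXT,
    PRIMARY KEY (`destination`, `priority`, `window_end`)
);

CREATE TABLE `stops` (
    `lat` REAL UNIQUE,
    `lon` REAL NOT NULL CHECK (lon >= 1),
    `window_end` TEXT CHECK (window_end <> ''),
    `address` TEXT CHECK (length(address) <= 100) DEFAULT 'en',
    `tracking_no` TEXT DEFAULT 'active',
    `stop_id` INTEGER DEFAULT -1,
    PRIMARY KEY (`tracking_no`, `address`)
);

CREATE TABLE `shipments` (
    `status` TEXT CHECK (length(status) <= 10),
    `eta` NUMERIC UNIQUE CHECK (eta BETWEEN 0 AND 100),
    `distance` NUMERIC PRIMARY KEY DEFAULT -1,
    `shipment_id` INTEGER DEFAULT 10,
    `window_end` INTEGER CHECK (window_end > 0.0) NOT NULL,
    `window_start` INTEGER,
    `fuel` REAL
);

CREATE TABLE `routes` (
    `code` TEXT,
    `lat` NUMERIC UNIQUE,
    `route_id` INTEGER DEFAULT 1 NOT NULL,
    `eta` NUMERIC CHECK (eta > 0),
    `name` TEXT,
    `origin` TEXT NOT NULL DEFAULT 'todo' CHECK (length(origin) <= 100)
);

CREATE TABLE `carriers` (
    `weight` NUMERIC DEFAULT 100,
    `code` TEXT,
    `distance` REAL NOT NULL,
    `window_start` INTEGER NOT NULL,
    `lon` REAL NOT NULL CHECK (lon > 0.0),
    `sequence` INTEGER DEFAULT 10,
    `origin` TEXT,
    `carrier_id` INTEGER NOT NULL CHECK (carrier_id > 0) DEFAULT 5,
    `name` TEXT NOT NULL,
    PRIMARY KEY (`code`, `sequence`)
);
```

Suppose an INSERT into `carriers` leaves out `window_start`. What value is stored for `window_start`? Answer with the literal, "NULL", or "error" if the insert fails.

window_start has no DEFAULT clause.
Omitting it would insert NULL, but it is declared NOT NULL, so the INSERT fails.

error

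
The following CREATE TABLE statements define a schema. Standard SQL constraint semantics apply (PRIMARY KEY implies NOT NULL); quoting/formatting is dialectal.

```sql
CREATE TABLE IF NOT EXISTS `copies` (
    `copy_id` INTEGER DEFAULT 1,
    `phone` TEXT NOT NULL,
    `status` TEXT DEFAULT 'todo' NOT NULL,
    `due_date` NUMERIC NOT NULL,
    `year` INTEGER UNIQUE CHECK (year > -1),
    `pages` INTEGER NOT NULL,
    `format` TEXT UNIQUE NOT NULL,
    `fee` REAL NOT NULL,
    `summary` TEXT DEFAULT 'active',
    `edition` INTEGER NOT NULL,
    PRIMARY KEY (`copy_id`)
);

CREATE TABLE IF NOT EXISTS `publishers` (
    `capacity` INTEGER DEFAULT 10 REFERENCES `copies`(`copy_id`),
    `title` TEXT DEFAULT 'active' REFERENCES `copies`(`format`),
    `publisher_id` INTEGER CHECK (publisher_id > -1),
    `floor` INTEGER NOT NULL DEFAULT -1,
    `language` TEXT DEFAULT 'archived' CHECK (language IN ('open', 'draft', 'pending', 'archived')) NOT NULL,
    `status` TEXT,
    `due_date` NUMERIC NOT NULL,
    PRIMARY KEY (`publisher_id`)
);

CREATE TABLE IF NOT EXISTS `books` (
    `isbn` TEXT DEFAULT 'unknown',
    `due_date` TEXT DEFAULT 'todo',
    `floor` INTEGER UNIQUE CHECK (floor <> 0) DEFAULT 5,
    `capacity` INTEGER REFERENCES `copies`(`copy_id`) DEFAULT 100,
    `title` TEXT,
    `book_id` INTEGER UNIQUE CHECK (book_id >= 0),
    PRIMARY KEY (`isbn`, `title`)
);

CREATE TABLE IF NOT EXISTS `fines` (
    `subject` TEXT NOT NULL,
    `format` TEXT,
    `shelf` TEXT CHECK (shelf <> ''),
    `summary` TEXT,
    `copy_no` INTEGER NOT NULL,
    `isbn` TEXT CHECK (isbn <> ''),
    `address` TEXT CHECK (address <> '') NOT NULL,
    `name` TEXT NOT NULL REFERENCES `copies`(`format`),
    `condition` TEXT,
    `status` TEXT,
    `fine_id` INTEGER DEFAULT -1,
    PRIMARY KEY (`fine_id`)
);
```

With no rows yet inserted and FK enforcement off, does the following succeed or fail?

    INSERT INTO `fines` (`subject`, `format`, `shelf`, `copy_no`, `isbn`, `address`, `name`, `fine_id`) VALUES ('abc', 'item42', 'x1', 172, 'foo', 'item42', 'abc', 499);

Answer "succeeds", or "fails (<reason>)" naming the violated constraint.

succeeds

NOT NULL columns: address is supplied; copy_no is supplied; fine_id is supplied; name is supplied; subject is supplied.
CHECK constraints: 'x1' satisfies (shelf <> ''); 'foo' satisfies (isbn <> ''); 'item42' satisfies (address <> '').
No constraint is violated.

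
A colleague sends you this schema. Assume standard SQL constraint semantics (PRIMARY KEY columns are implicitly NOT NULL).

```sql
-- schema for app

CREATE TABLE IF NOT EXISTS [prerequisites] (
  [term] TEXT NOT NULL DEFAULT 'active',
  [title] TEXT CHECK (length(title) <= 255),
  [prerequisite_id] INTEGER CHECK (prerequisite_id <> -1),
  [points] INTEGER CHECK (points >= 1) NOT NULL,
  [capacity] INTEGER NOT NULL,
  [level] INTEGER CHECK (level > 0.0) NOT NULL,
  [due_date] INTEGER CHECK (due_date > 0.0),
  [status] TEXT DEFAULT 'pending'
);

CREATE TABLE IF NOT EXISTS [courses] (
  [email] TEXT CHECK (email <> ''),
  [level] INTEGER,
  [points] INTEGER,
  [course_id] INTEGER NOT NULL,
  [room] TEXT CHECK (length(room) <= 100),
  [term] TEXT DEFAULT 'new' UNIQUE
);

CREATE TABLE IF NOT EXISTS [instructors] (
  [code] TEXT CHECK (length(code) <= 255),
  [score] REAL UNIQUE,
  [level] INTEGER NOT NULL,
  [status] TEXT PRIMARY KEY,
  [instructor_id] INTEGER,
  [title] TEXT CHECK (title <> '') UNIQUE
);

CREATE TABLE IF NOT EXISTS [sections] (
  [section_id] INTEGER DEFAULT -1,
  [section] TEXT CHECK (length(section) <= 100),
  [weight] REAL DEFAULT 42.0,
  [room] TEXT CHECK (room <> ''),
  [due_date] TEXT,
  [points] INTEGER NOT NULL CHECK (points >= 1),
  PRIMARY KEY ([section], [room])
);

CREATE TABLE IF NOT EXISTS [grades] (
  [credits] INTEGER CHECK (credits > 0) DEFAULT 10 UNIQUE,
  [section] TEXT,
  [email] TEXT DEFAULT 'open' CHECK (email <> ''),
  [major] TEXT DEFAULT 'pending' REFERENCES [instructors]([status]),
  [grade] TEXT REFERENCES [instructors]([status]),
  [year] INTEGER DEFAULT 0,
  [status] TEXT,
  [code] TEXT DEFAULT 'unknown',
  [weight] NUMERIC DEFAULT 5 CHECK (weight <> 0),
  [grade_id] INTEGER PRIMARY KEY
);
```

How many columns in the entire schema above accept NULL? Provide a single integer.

25

prerequisites: 4 nullable (title, prerequisite_id, due_date, status — PK none and explicit NOT NULL columns excluded).
courses: 5 nullable (email, level, points, room, term — PK none and explicit NOT NULL columns excluded).
instructors: 4 nullable (code, score, instructor_id, title — PK (status) and explicit NOT NULL columns excluded).
sections: 3 nullable (section_id, weight, due_date — PK (section, room) and explicit NOT NULL columns excluded).
grades: 9 nullable (credits, section, email, major, grade, year, status, code, weight — PK (grade_id) and explicit NOT NULL columns excluded).
Total: 4 + 5 + 4 + 3 + 9 = 25.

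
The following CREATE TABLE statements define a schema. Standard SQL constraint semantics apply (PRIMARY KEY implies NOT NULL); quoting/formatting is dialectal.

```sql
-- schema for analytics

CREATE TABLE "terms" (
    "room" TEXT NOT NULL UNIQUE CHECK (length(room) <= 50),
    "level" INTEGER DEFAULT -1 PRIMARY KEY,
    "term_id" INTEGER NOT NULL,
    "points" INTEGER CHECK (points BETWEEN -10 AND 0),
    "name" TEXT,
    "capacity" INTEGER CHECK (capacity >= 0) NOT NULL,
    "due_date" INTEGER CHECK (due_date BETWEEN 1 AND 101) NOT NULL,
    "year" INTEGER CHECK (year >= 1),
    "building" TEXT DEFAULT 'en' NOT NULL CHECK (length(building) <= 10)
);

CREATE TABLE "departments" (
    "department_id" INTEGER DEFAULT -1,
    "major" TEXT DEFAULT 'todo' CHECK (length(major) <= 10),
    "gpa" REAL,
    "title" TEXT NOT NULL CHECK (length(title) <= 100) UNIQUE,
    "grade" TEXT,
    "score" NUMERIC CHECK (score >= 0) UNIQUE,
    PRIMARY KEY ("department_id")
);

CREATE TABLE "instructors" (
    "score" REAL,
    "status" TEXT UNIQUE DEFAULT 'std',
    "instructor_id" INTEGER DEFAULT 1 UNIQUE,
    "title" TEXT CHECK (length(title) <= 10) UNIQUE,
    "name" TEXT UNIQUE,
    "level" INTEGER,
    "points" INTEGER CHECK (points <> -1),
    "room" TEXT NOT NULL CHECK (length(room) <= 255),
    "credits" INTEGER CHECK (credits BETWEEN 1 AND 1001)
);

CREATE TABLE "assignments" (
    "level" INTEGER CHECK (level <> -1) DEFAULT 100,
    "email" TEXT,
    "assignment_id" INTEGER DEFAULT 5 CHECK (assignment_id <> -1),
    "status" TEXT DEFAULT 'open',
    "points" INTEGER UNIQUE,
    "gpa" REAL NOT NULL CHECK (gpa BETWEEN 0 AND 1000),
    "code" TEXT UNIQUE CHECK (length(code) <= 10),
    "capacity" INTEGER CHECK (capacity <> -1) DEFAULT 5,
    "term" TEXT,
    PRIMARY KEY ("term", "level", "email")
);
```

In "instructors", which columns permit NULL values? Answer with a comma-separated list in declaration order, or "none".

- score: no NOT NULL constraint applies → nullable.
- status: UNIQUE does not imply NOT NULL → nullable.
- instructor_id: UNIQUE does not imply NOT NULL → nullable.
- title: CHECK does not forbid NULL (a CHECK constraint passes when its expression is NULL) → nullable.
- name: UNIQUE does not imply NOT NULL → nullable.
- level: no NOT NULL constraint applies → nullable.
- points: CHECK does not forbid NULL (a CHECK constraint passes when its expression is NULL) → nullable.
- room: declared NOT NULL → not nullable.
- credits: CHECK does not forbid NULL (a CHECK constraint passes when its expression is NULL) → nullable.

score, status, instructor_id, title, name, level, points, credits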